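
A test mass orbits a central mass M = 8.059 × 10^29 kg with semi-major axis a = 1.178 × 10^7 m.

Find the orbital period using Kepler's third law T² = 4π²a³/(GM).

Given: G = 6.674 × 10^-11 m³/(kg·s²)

GM = G · M = 6.674e-11 · 8.059e+29 = 5.37858e+19 m³/s².
Kepler's third law: T = 2π √(a³ / GM).
Substituting a = 1.178e+07 m and GM = 5.37858e+19 m³/s²:
T = 2π √((1.178e+07)³ / 5.37858e+19) s
T ≈ 34.64 s = 34.64 seconds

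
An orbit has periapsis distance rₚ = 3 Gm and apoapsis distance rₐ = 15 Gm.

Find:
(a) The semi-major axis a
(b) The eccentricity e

Convert to SI: rₚ = 3 Gm = 3e+09 m; rₐ = 15 Gm = 1.5e+10 m.
(a) a = (rₚ + rₐ) / 2 = (3e+09 + 1.5e+10) / 2 ≈ 9e+09 m = 9 Gm.
(b) e = (rₐ − rₚ) / (rₐ + rₚ) = (1.5e+10 − 3e+09) / (1.5e+10 + 3e+09) ≈ 0.6667.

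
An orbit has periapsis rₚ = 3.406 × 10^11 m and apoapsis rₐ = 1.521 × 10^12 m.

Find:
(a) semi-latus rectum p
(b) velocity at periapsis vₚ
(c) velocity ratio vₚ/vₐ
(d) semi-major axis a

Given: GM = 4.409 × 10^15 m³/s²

(a) From a = (rₚ + rₐ)/2 = 9.308e+11 m and e = (rₐ − rₚ)/(rₐ + rₚ) = 0.634078, p = a(1 − e²) = 9.308e+11 · (1 − (0.634078)²) ≈ 5.566e+11 m
(b) With a = (rₚ + rₐ)/2 = 9.308e+11 m, vₚ = √(GM (2/rₚ − 1/a)) = √(4.409e+15 · (2/3.406e+11 − 1/9.308e+11)) m/s ≈ 145.4 m/s
(c) Conservation of angular momentum (rₚvₚ = rₐvₐ) gives vₚ/vₐ = rₐ/rₚ = 1.521e+12/3.406e+11 ≈ 4.466
(d) a = (rₚ + rₐ)/2 = (3.406e+11 + 1.521e+12)/2 ≈ 9.308e+11 m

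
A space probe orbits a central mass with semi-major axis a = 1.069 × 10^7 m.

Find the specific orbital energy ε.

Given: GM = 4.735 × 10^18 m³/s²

ε = −GM / (2a).
ε = −4.735e+18 / (2 · 1.069e+07) J/kg ≈ -2.215e+11 J/kg = -221.5 GJ/kg.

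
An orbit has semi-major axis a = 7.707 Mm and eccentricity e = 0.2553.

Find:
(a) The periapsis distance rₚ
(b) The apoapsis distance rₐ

Convert to SI: a = 7.707 Mm = 7.707e+06 m.
(a) rₚ = a(1 − e) = 7.707e+06 · (1 − 0.2553) = 7.707e+06 · 0.7447 ≈ 5.739e+06 m = 5.739 Mm.
(b) rₐ = a(1 + e) = 7.707e+06 · (1 + 0.2553) = 7.707e+06 · 1.2553 ≈ 9.675e+06 m = 9.675 Mm.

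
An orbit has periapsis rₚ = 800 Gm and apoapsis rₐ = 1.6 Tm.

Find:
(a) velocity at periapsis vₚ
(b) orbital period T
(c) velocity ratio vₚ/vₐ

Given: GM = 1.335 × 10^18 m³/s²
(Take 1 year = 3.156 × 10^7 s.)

Convert to SI: rₚ = 800 Gm = 8e+11 m; rₐ = 1.6 Tm = 1.6e+12 m.
(a) With a = (rₚ + rₐ)/2 = 1.2e+12 m, vₚ = √(GM (2/rₚ − 1/a)) = √(1.335e+18 · (2/8e+11 − 1/1.2e+12)) m/s ≈ 1492 m/s
(b) With a = (rₚ + rₐ)/2 = 1.2e+12 m, T = 2π √(a³/GM) = 2π √((1.2e+12)³/1.335e+18) s ≈ 7.148e+09 s
(c) Conservation of angular momentum (rₚvₚ = rₐvₐ) gives vₚ/vₐ = rₐ/rₚ = 1.6e+12/8e+11 ≈ 2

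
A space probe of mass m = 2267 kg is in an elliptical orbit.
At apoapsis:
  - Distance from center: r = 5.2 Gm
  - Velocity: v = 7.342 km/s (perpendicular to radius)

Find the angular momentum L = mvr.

Convert to SI: r = 5.2 Gm = 5.2e+09 m; v = 7.342 km/s = 7342 m/s.
Since v is perpendicular to r, L = m · v · r.
L = 2267 · 7342 · 5.2e+09 kg·m²/s ≈ 8.655e+16 kg·m²/s.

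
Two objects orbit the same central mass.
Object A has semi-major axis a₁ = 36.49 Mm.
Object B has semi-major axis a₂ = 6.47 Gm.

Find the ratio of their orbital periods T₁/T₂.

Convert to SI: a₁ = 36.49 Mm = 3.649e+07 m; a₂ = 6.47 Gm = 6.47e+09 m.
From Kepler's third law, (T₁/T₂)² = (a₁/a₂)³, so T₁/T₂ = (a₁/a₂)^(3/2).
a₁/a₂ = 3.649e+07 / 6.47e+09 = 0.00563988.
T₁/T₂ = (0.00563988)^(3/2) ≈ 0.0004235.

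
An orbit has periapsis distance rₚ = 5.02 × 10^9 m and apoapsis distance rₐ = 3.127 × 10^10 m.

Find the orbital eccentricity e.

e = (rₐ − rₚ) / (rₐ + rₚ).
e = (3.127e+10 − 5.02e+09) / (3.127e+10 + 5.02e+09) = 2.625e+10 / 3.629e+10 ≈ 0.7233.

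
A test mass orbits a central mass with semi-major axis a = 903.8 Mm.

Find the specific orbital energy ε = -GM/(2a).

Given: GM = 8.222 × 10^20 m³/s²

Convert to SI: a = 903.8 Mm = 9.038e+08 m.
ε = −GM / (2a).
ε = −8.222e+20 / (2 · 9.038e+08) J/kg ≈ -4.549e+11 J/kg = -454.9 GJ/kg.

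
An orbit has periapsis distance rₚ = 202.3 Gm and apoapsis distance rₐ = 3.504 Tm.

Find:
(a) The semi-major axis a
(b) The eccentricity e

Convert to SI: rₚ = 202.3 Gm = 2.023e+11 m; rₐ = 3.504 Tm = 3.504e+12 m.
(a) a = (rₚ + rₐ) / 2 = (2.023e+11 + 3.504e+12) / 2 ≈ 1.853e+12 m = 1.853 Tm.
(b) e = (rₐ − rₚ) / (rₐ + rₚ) = (3.504e+12 − 2.023e+11) / (3.504e+12 + 2.023e+11) ≈ 0.8908.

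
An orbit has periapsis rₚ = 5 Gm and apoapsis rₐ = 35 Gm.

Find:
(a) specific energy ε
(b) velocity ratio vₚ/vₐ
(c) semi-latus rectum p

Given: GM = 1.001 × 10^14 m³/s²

Convert to SI: rₚ = 5 Gm = 5e+09 m; rₐ = 35 Gm = 3.5e+10 m.
(a) With a = (rₚ + rₐ)/2 = 2e+10 m, ε = −GM/(2a) = −1.001e+14/(2 · 2e+10) J/kg ≈ -2502 J/kg
(b) Conservation of angular momentum (rₚvₚ = rₐvₐ) gives vₚ/vₐ = rₐ/rₚ = 3.5e+10/5e+09 ≈ 7
(c) From a = (rₚ + rₐ)/2 = 2e+10 m and e = (rₐ − rₚ)/(rₐ + rₚ) = 0.75, p = a(1 − e²) = 2e+10 · (1 − (0.75)²) ≈ 8.75e+09 m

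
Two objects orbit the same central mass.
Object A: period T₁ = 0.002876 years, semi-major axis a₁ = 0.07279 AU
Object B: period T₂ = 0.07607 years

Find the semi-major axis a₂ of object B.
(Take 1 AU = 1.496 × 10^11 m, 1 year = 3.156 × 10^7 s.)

Convert to SI: T₁ = 0.002876 years = 90766.6 s; a₁ = 0.07279 AU = 1.08894e+10 m; T₂ = 0.07607 years = 2.40077e+06 s.
Kepler's third law: (T₁/T₂)² = (a₁/a₂)³ ⇒ a₂ = a₁ · (T₂/T₁)^(2/3).
T₂/T₁ = 2.40077e+06 / 90766.6 = 26.4499.
a₂ = 1.08894e+10 · (26.4499)^(2/3) m ≈ 9.667e+10 m = 0.6462 AU.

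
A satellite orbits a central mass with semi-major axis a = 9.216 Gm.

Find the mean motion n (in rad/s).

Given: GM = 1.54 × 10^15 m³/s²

Convert to SI: a = 9.216 Gm = 9.216e+09 m.
n = √(GM / a³).
n = √(1.54e+15 / (9.216e+09)³) rad/s ≈ 4.436e-08 rad/s.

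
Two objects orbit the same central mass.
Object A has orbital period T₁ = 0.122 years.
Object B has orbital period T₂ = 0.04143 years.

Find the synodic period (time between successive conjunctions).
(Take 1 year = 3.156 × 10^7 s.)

Convert to SI: T₁ = 0.122 years = 3.85032e+06 s; T₂ = 0.04143 years = 1.30753e+06 s.
T_syn = |T₁ · T₂ / (T₁ − T₂)|.
T_syn = |3.85032e+06 · 1.30753e+06 / (3.85032e+06 − 1.30753e+06)| s ≈ 1.98e+06 s = 0.06273 years.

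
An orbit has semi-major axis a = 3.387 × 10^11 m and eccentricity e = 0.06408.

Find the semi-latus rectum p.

p = a (1 − e²).
p = 3.387e+11 · (1 − (0.06408)²) = 3.387e+11 · 0.995894 ≈ 3.373e+11 m = 3.373 × 10^11 m.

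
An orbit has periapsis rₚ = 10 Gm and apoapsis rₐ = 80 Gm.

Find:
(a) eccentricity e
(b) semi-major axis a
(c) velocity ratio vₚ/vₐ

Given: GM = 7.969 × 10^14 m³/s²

Convert to SI: rₚ = 10 Gm = 1e+10 m; rₐ = 80 Gm = 8e+10 m.
(a) e = (rₐ − rₚ)/(rₐ + rₚ) = (8e+10 − 1e+10)/(8e+10 + 1e+10) ≈ 0.7778
(b) a = (rₚ + rₐ)/2 = (1e+10 + 8e+10)/2 ≈ 4.5e+10 m
(c) Conservation of angular momentum (rₚvₚ = rₐvₐ) gives vₚ/vₐ = rₐ/rₚ = 8e+10/1e+10 ≈ 8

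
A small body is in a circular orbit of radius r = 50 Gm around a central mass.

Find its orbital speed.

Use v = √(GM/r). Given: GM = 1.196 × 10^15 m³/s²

Convert to SI: r = 50 Gm = 5e+10 m.
For a circular orbit, gravity supplies the centripetal force, so v = √(GM / r).
v = √(1.196e+15 / 5e+10) m/s ≈ 154.7 m/s = 154.7 m/s.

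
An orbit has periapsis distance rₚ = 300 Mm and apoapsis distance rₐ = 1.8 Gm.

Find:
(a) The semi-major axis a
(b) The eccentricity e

Convert to SI: rₚ = 300 Mm = 3e+08 m; rₐ = 1.8 Gm = 1.8e+09 m.
(a) a = (rₚ + rₐ) / 2 = (3e+08 + 1.8e+09) / 2 ≈ 1.05e+09 m = 1.05 Gm.
(b) e = (rₐ − rₚ) / (rₐ + rₚ) = (1.8e+09 − 3e+08) / (1.8e+09 + 3e+08) ≈ 0.7143.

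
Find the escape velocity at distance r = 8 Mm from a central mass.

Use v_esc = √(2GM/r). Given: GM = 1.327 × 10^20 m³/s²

Convert to SI: r = 8 Mm = 8e+06 m.
Escape velocity comes from setting total energy to zero: ½v² − GM/r = 0 ⇒ v_esc = √(2GM / r).
v_esc = √(2 · 1.327e+20 / 8e+06) m/s ≈ 5.76e+06 m/s = 5760 km/s.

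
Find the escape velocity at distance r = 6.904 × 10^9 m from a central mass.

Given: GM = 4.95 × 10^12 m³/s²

Escape velocity comes from setting total energy to zero: ½v² − GM/r = 0 ⇒ v_esc = √(2GM / r).
v_esc = √(2 · 4.95e+12 / 6.904e+09) m/s ≈ 37.87 m/s = 37.87 m/s.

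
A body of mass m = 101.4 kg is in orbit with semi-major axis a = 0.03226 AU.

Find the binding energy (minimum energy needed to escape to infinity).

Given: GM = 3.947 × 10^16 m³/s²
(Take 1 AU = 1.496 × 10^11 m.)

Convert to SI: a = 0.03226 AU = 4.8261e+09 m.
Total orbital energy is E = −GMm/(2a); binding energy is E_bind = −E = GMm/(2a).
E_bind = 3.947e+16 · 101.4 / (2 · 4.8261e+09) J ≈ 4.146e+08 J = 414.6 MJ.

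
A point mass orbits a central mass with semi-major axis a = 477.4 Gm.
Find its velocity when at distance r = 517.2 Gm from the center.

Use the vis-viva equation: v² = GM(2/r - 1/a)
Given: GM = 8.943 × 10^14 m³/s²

Convert to SI: a = 477.4 Gm = 4.774e+11 m; r = 517.2 Gm = 5.172e+11 m.
Vis-viva: v = √(GM · (2/r − 1/a)).
2/r − 1/a = 2/5.172e+11 − 1/4.774e+11 = 1.7723e-12 m⁻¹.
v = √(8.943e+14 · 1.7723e-12) m/s ≈ 39.81 m/s = 39.81 m/s.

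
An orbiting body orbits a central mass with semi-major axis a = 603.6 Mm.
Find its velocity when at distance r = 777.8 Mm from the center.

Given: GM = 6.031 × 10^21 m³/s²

Convert to SI: a = 603.6 Mm = 6.036e+08 m; r = 777.8 Mm = 7.778e+08 m.
Vis-viva: v = √(GM · (2/r − 1/a)).
2/r − 1/a = 2/7.778e+08 − 1/6.036e+08 = 9.14629e-10 m⁻¹.
v = √(6.031e+21 · 9.14629e-10) m/s ≈ 2.349e+06 m/s = 2349 km/s.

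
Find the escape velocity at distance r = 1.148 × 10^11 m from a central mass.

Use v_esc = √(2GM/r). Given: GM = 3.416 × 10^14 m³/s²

Escape velocity comes from setting total energy to zero: ½v² − GM/r = 0 ⇒ v_esc = √(2GM / r).
v_esc = √(2 · 3.416e+14 / 1.148e+11) m/s ≈ 77.14 m/s = 77.14 m/s.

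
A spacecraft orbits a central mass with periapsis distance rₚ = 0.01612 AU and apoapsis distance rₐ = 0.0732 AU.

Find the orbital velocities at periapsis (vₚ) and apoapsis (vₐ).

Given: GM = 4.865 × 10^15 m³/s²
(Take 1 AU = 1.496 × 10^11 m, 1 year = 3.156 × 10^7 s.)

Convert to SI: rₚ = 0.01612 AU = 2.41155e+09 m; rₐ = 0.0732 AU = 1.09507e+10 m.
Use the vis-viva equation v² = GM(2/r − 1/a) with a = (rₚ + rₐ)/2 = (2.41155e+09 + 1.09507e+10)/2 = 6.68114e+09 m.
vₚ = √(GM · (2/rₚ − 1/a)) = √(4.865e+15 · (2/2.41155e+09 − 1/6.68114e+09)) m/s ≈ 1818 m/s = 0.3836 AU/year.
vₐ = √(GM · (2/rₐ − 1/a)) = √(4.865e+15 · (2/1.09507e+10 − 1/6.68114e+09)) m/s ≈ 400.4 m/s = 0.08448 AU/year.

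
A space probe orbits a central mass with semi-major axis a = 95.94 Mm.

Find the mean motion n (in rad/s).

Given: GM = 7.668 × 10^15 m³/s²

Convert to SI: a = 95.94 Mm = 9.594e+07 m.
n = √(GM / a³).
n = √(7.668e+15 / (9.594e+07)³) rad/s ≈ 9.318e-05 rad/s.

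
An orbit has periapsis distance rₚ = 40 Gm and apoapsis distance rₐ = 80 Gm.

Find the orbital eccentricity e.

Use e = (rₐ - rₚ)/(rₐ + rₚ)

Convert to SI: rₚ = 40 Gm = 4e+10 m; rₐ = 80 Gm = 8e+10 m.
e = (rₐ − rₚ) / (rₐ + rₚ).
e = (8e+10 − 4e+10) / (8e+10 + 4e+10) = 4e+10 / 1.2e+11 ≈ 0.3333.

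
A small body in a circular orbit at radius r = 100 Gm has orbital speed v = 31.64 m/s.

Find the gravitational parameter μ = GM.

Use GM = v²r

Convert to SI: r = 100 Gm = 1e+11 m.
For a circular orbit v² = GM/r, so GM = v² · r.
GM = (31.64)² · 1e+11 m³/s² ≈ 1.001e+14 m³/s² = 1.001 × 10^14 m³/s².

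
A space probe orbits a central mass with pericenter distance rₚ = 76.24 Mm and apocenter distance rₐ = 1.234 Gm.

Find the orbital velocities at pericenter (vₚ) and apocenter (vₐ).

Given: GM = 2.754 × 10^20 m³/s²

Convert to SI: rₚ = 76.24 Mm = 7.624e+07 m; rₐ = 1.234 Gm = 1.234e+09 m.
Use the vis-viva equation v² = GM(2/r − 1/a) with a = (rₚ + rₐ)/2 = (7.624e+07 + 1.234e+09)/2 = 6.5512e+08 m.
vₚ = √(GM · (2/rₚ − 1/a)) = √(2.754e+20 · (2/7.624e+07 − 1/6.5512e+08)) m/s ≈ 2.608e+06 m/s = 2608 km/s.
vₐ = √(GM · (2/rₐ − 1/a)) = √(2.754e+20 · (2/1.234e+09 − 1/6.5512e+08)) m/s ≈ 1.612e+05 m/s = 161.2 km/s.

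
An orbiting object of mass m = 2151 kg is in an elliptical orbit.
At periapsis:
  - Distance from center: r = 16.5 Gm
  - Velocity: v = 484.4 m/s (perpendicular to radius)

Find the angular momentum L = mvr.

Convert to SI: r = 16.5 Gm = 1.65e+10 m.
Since v is perpendicular to r, L = m · v · r.
L = 2151 · 484.4 · 1.65e+10 kg·m²/s ≈ 1.719e+16 kg·m²/s.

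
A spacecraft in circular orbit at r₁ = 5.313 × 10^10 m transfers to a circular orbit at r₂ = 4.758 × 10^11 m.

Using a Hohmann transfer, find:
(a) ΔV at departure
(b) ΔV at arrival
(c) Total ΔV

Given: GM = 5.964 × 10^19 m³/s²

Transfer semi-major axis: a_t = (r₁ + r₂)/2 = (5.313e+10 + 4.758e+11)/2 = 2.64465e+11 m.
Circular speeds: v₁ = √(GM/r₁) = 33504.2 m/s, v₂ = √(GM/r₂) = 11195.8 m/s.
Transfer speeds (vis-viva v² = GM(2/r − 1/a_t)): v₁ᵗ = 44939.4 m/s, v₂ᵗ = 5018.14 m/s.
(a) ΔV₁ = |v₁ᵗ − v₁| ≈ 1.144e+04 m/s = 11.44 km/s.
(b) ΔV₂ = |v₂ − v₂ᵗ| ≈ 6178 m/s = 6.178 km/s.
(c) ΔV_total = ΔV₁ + ΔV₂ ≈ 1.761e+04 m/s = 17.61 km/s.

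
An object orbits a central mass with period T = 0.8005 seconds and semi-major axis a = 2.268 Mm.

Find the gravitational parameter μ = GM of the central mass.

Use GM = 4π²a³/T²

Convert to SI: a = 2.268 Mm = 2.268e+06 m.
GM = 4π² · a³ / T².
GM = 4π² · (2.268e+06)³ / (0.8005)² m³/s² ≈ 7.187e+20 m³/s² = 7.187 × 10^20 m³/s².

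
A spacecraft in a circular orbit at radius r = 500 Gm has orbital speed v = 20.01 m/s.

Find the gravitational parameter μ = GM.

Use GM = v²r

Convert to SI: r = 500 Gm = 5e+11 m.
For a circular orbit v² = GM/r, so GM = v² · r.
GM = (20.01)² · 5e+11 m³/s² ≈ 2.002e+14 m³/s² = 2.002 × 10^14 m³/s².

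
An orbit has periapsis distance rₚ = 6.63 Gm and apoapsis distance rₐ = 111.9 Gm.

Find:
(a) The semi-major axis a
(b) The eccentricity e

Convert to SI: rₚ = 6.63 Gm = 6.63e+09 m; rₐ = 111.9 Gm = 1.119e+11 m.
(a) a = (rₚ + rₐ) / 2 = (6.63e+09 + 1.119e+11) / 2 ≈ 5.926e+10 m = 59.27 Gm.
(b) e = (rₐ − rₚ) / (rₐ + rₚ) = (1.119e+11 − 6.63e+09) / (1.119e+11 + 6.63e+09) ≈ 0.8881.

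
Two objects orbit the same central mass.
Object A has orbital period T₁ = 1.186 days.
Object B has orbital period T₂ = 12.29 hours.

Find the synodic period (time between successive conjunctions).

Convert to SI: T₁ = 1.186 days = 102470 s; T₂ = 12.29 hours = 44244 s.
T_syn = |T₁ · T₂ / (T₁ − T₂)|.
T_syn = |102470 · 44244 / (102470 − 44244)| s ≈ 7.786e+04 s = 21.63 hours.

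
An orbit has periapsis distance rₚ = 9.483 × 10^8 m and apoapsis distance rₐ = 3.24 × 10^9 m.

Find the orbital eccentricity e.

e = (rₐ − rₚ) / (rₐ + rₚ).
e = (3.24e+09 − 9.483e+08) / (3.24e+09 + 9.483e+08) = 2.2917e+09 / 4.1883e+09 ≈ 0.5472.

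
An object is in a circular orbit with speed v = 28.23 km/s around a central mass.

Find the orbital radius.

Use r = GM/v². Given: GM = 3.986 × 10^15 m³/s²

Convert to SI: v = 28.23 km/s = 28230 m/s.
For a circular orbit, v² = GM / r, so r = GM / v².
r = 3.986e+15 / (28230)² m ≈ 5.002e+06 m = 5.002 Mm.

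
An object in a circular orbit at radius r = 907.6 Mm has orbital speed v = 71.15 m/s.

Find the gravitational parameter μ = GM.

Convert to SI: r = 907.6 Mm = 9.076e+08 m.
For a circular orbit v² = GM/r, so GM = v² · r.
GM = (71.15)² · 9.076e+08 m³/s² ≈ 4.595e+12 m³/s² = 4.595 × 10^12 m³/s².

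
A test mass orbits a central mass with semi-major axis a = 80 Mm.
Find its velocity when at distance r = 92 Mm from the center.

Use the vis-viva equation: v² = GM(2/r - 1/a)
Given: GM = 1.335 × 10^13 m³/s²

Convert to SI: a = 80 Mm = 8e+07 m; r = 92 Mm = 9.2e+07 m.
Vis-viva: v = √(GM · (2/r − 1/a)).
2/r − 1/a = 2/9.2e+07 − 1/8e+07 = 9.23913e-09 m⁻¹.
v = √(1.335e+13 · 9.23913e-09) m/s ≈ 351.2 m/s = 351.2 m/s.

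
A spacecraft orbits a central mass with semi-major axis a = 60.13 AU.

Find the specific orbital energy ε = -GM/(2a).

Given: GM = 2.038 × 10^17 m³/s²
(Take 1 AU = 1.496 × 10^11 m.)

Convert to SI: a = 60.13 AU = 8.99545e+12 m.
ε = −GM / (2a).
ε = −2.038e+17 / (2 · 8.99545e+12) J/kg ≈ -1.133e+04 J/kg = -11.33 kJ/kg.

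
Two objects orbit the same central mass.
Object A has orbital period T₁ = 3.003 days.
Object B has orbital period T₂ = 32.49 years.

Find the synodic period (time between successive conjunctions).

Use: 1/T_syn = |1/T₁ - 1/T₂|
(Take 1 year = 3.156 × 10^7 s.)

Convert to SI: T₁ = 3.003 days = 259459 s; T₂ = 32.49 years = 1.02538e+09 s.
T_syn = |T₁ · T₂ / (T₁ − T₂)|.
T_syn = |259459 · 1.02538e+09 / (259459 − 1.02538e+09)| s ≈ 2.595e+05 s = 3.004 days.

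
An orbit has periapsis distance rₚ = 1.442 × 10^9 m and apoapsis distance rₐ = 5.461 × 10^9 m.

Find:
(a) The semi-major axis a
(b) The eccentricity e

(a) a = (rₚ + rₐ) / 2 = (1.442e+09 + 5.461e+09) / 2 ≈ 3.452e+09 m = 3.451 × 10^9 m.
(b) e = (rₐ − rₚ) / (rₐ + rₚ) = (5.461e+09 − 1.442e+09) / (5.461e+09 + 1.442e+09) ≈ 0.5822.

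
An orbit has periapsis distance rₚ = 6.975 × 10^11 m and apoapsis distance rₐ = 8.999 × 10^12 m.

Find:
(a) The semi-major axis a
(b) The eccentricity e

(a) a = (rₚ + rₐ) / 2 = (6.975e+11 + 8.999e+12) / 2 ≈ 4.848e+12 m = 4.848 × 10^12 m.
(b) e = (rₐ − rₚ) / (rₐ + rₚ) = (8.999e+12 − 6.975e+11) / (8.999e+12 + 6.975e+11) ≈ 0.8561.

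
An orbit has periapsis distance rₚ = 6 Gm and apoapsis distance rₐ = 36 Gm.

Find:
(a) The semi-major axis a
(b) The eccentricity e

Convert to SI: rₚ = 6 Gm = 6e+09 m; rₐ = 36 Gm = 3.6e+10 m.
(a) a = (rₚ + rₐ) / 2 = (6e+09 + 3.6e+10) / 2 ≈ 2.1e+10 m = 21 Gm.
(b) e = (rₐ − rₚ) / (rₐ + rₚ) = (3.6e+10 − 6e+09) / (3.6e+10 + 6e+09) ≈ 0.7143.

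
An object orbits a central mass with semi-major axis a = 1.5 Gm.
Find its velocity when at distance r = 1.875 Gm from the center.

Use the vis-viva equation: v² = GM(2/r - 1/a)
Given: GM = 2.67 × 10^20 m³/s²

Convert to SI: a = 1.5 Gm = 1.5e+09 m; r = 1.875 Gm = 1.875e+09 m.
Vis-viva: v = √(GM · (2/r − 1/a)).
2/r − 1/a = 2/1.875e+09 − 1/1.5e+09 = 4e-10 m⁻¹.
v = √(2.67e+20 · 4e-10) m/s ≈ 3.268e+05 m/s = 326.8 km/s.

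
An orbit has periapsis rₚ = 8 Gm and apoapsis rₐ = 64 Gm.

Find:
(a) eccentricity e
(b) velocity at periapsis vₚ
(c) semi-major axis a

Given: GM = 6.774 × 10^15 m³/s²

Convert to SI: rₚ = 8 Gm = 8e+09 m; rₐ = 64 Gm = 6.4e+10 m.
(a) e = (rₐ − rₚ)/(rₐ + rₚ) = (6.4e+10 − 8e+09)/(6.4e+10 + 8e+09) ≈ 0.7778
(b) With a = (rₚ + rₐ)/2 = 3.6e+10 m, vₚ = √(GM (2/rₚ − 1/a)) = √(6.774e+15 · (2/8e+09 − 1/3.6e+10)) m/s ≈ 1227 m/s
(c) a = (rₚ + rₐ)/2 = (8e+09 + 6.4e+10)/2 ≈ 3.6e+10 m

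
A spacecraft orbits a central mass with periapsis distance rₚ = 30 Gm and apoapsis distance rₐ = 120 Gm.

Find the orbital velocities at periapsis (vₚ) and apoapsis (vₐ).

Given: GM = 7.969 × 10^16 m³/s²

Convert to SI: rₚ = 30 Gm = 3e+10 m; rₐ = 120 Gm = 1.2e+11 m.
Use the vis-viva equation v² = GM(2/r − 1/a) with a = (rₚ + rₐ)/2 = (3e+10 + 1.2e+11)/2 = 7.5e+10 m.
vₚ = √(GM · (2/rₚ − 1/a)) = √(7.969e+16 · (2/3e+10 − 1/7.5e+10)) m/s ≈ 2062 m/s = 2.062 km/s.
vₐ = √(GM · (2/rₐ − 1/a)) = √(7.969e+16 · (2/1.2e+11 − 1/7.5e+10)) m/s ≈ 515.4 m/s = 515.4 m/s.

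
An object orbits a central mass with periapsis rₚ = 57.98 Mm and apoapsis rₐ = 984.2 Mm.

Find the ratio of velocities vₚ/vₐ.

Convert to SI: rₚ = 57.98 Mm = 5.798e+07 m; rₐ = 984.2 Mm = 9.842e+08 m.
Conservation of angular momentum gives rₚvₚ = rₐvₐ, so vₚ/vₐ = rₐ/rₚ.
vₚ/vₐ = 9.842e+08 / 5.798e+07 ≈ 16.97.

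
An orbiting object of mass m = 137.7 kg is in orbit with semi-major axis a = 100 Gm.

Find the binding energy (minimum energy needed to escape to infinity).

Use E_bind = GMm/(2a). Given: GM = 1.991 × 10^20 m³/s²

Convert to SI: a = 100 Gm = 1e+11 m.
Total orbital energy is E = −GMm/(2a); binding energy is E_bind = −E = GMm/(2a).
E_bind = 1.991e+20 · 137.7 / (2 · 1e+11) J ≈ 1.371e+11 J = 137.1 GJ.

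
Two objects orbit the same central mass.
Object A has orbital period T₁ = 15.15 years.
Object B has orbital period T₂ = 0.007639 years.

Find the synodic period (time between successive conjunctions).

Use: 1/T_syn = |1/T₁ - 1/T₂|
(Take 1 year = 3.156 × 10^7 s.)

Convert to SI: T₁ = 15.15 years = 4.78134e+08 s; T₂ = 0.007639 years = 241087 s.
T_syn = |T₁ · T₂ / (T₁ − T₂)|.
T_syn = |4.78134e+08 · 241087 / (4.78134e+08 − 241087)| s ≈ 2.412e+05 s = 0.007643 years.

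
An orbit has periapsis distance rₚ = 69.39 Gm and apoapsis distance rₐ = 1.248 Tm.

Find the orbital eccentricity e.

Convert to SI: rₚ = 69.39 Gm = 6.939e+10 m; rₐ = 1.248 Tm = 1.248e+12 m.
e = (rₐ − rₚ) / (rₐ + rₚ).
e = (1.248e+12 − 6.939e+10) / (1.248e+12 + 6.939e+10) = 1.17861e+12 / 1.31739e+12 ≈ 0.8947.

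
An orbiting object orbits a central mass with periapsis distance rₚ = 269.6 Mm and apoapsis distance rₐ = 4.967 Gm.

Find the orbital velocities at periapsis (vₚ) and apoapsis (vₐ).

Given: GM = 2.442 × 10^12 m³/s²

Convert to SI: rₚ = 269.6 Mm = 2.696e+08 m; rₐ = 4.967 Gm = 4.967e+09 m.
Use the vis-viva equation v² = GM(2/r − 1/a) with a = (rₚ + rₐ)/2 = (2.696e+08 + 4.967e+09)/2 = 2.6183e+09 m.
vₚ = √(GM · (2/rₚ − 1/a)) = √(2.442e+12 · (2/2.696e+08 − 1/2.6183e+09)) m/s ≈ 131.1 m/s = 131.1 m/s.
vₐ = √(GM · (2/rₐ − 1/a)) = √(2.442e+12 · (2/4.967e+09 − 1/2.6183e+09)) m/s ≈ 7.115 m/s = 7.115 m/s.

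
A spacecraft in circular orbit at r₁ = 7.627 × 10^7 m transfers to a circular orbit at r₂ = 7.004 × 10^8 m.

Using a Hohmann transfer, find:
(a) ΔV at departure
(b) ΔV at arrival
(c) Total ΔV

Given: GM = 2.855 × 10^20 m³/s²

Transfer semi-major axis: a_t = (r₁ + r₂)/2 = (7.627e+07 + 7.004e+08)/2 = 3.88335e+08 m.
Circular speeds: v₁ = √(GM/r₁) = 1.93476e+06 m/s, v₂ = √(GM/r₂) = 638455 m/s.
Transfer speeds (vis-viva v² = GM(2/r − 1/a_t)): v₁ᵗ = 2.59834e+06 m/s, v₂ᵗ = 282946 m/s.
(a) ΔV₁ = |v₁ᵗ − v₁| ≈ 6.636e+05 m/s = 663.6 km/s.
(b) ΔV₂ = |v₂ − v₂ᵗ| ≈ 3.555e+05 m/s = 355.5 km/s.
(c) ΔV_total = ΔV₁ + ΔV₂ ≈ 1.019e+06 m/s = 1019 km/s.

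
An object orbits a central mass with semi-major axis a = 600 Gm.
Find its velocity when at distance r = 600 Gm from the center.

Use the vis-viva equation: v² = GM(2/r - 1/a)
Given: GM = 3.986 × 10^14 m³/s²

Convert to SI: a = 600 Gm = 6e+11 m; r = 600 Gm = 6e+11 m.
Vis-viva: v = √(GM · (2/r − 1/a)).
2/r − 1/a = 2/6e+11 − 1/6e+11 = 1.66667e-12 m⁻¹.
v = √(3.986e+14 · 1.66667e-12) m/s ≈ 25.77 m/s = 25.77 m/s.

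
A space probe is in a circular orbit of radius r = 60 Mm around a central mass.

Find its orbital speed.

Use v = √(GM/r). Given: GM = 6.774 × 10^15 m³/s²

Convert to SI: r = 60 Mm = 6e+07 m.
For a circular orbit, gravity supplies the centripetal force, so v = √(GM / r).
v = √(6.774e+15 / 6e+07) m/s ≈ 1.063e+04 m/s = 10.63 km/s.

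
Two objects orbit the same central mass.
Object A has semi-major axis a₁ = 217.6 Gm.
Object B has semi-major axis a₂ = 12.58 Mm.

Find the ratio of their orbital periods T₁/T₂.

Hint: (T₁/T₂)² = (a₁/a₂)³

Convert to SI: a₁ = 217.6 Gm = 2.176e+11 m; a₂ = 12.58 Mm = 1.258e+07 m.
From Kepler's third law, (T₁/T₂)² = (a₁/a₂)³, so T₁/T₂ = (a₁/a₂)^(3/2).
a₁/a₂ = 2.176e+11 / 1.258e+07 = 17297.3.
T₁/T₂ = (17297.3)^(3/2) ≈ 2.275e+06.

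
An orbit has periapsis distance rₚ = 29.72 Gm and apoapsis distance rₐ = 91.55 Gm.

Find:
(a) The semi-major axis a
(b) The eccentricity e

Convert to SI: rₚ = 29.72 Gm = 2.972e+10 m; rₐ = 91.55 Gm = 9.155e+10 m.
(a) a = (rₚ + rₐ) / 2 = (2.972e+10 + 9.155e+10) / 2 ≈ 6.064e+10 m = 60.63 Gm.
(b) e = (rₐ − rₚ) / (rₐ + rₚ) = (9.155e+10 − 2.972e+10) / (9.155e+10 + 2.972e+10) ≈ 0.5099.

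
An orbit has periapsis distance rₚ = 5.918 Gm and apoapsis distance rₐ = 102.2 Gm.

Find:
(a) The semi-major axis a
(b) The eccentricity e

Convert to SI: rₚ = 5.918 Gm = 5.918e+09 m; rₐ = 102.2 Gm = 1.022e+11 m.
(a) a = (rₚ + rₐ) / 2 = (5.918e+09 + 1.022e+11) / 2 ≈ 5.406e+10 m = 54.06 Gm.
(b) e = (rₐ − rₚ) / (rₐ + rₚ) = (1.022e+11 − 5.918e+09) / (1.022e+11 + 5.918e+09) ≈ 0.8905.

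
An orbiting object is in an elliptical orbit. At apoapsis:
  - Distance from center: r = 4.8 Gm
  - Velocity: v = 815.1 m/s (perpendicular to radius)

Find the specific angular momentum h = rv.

Convert to SI: r = 4.8 Gm = 4.8e+09 m.
With v perpendicular to r, h = r · v.
h = 4.8e+09 · 815.1 m²/s ≈ 3.912e+12 m²/s.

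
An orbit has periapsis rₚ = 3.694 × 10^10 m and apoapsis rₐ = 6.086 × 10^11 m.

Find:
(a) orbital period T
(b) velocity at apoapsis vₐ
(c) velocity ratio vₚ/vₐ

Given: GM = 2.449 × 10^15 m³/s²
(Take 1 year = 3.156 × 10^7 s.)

(a) With a = (rₚ + rₐ)/2 = 3.2277e+11 m, T = 2π √(a³/GM) = 2π √((3.2277e+11)³/2.449e+15) s ≈ 2.328e+10 s
(b) With a = (rₚ + rₐ)/2 = 3.2277e+11 m, vₐ = √(GM (2/rₐ − 1/a)) = √(2.449e+15 · (2/6.086e+11 − 1/3.2277e+11)) m/s ≈ 21.46 m/s
(c) Conservation of angular momentum (rₚvₚ = rₐvₐ) gives vₚ/vₐ = rₐ/rₚ = 6.086e+11/3.694e+10 ≈ 16.48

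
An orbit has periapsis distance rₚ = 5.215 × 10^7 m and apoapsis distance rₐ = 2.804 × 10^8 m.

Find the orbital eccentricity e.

e = (rₐ − rₚ) / (rₐ + rₚ).
e = (2.804e+08 − 5.215e+07) / (2.804e+08 + 5.215e+07) = 2.2825e+08 / 3.3255e+08 ≈ 0.6864.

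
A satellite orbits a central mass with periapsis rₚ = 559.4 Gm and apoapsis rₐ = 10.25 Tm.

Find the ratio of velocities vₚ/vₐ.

Convert to SI: rₚ = 559.4 Gm = 5.594e+11 m; rₐ = 10.25 Tm = 1.025e+13 m.
Conservation of angular momentum gives rₚvₚ = rₐvₐ, so vₚ/vₐ = rₐ/rₚ.
vₚ/vₐ = 1.025e+13 / 5.594e+11 ≈ 18.32.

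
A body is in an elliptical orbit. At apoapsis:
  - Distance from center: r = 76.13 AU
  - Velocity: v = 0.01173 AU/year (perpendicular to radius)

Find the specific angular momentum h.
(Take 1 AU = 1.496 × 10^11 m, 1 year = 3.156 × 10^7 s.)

Convert to SI: r = 76.13 AU = 1.1389e+13 m; v = 0.01173 AU/year = 55.6023 m/s.
With v perpendicular to r, h = r · v.
h = 1.1389e+13 · 55.6023 m²/s ≈ 6.333e+14 m²/s.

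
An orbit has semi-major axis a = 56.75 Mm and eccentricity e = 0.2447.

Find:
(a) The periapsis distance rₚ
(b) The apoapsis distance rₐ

Convert to SI: a = 56.75 Mm = 5.675e+07 m.
(a) rₚ = a(1 − e) = 5.675e+07 · (1 − 0.2447) = 5.675e+07 · 0.7553 ≈ 4.286e+07 m = 42.86 Mm.
(b) rₐ = a(1 + e) = 5.675e+07 · (1 + 0.2447) = 5.675e+07 · 1.2447 ≈ 7.064e+07 m = 70.64 Mm.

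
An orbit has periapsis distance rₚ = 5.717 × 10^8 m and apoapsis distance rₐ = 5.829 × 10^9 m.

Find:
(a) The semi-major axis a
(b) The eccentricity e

(a) a = (rₚ + rₐ) / 2 = (5.717e+08 + 5.829e+09) / 2 ≈ 3.2e+09 m = 3.2 × 10^9 m.
(b) e = (rₐ − rₚ) / (rₐ + rₚ) = (5.829e+09 − 5.717e+08) / (5.829e+09 + 5.717e+08) ≈ 0.8214.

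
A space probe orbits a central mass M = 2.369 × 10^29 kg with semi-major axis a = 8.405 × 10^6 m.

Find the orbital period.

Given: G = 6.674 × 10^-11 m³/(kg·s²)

GM = G · M = 6.674e-11 · 2.369e+29 = 1.58107e+19 m³/s².
Kepler's third law: T = 2π √(a³ / GM).
Substituting a = 8.405e+06 m and GM = 1.58107e+19 m³/s²:
T = 2π √((8.405e+06)³ / 1.58107e+19) s
T ≈ 38.5 s = 38.5 seconds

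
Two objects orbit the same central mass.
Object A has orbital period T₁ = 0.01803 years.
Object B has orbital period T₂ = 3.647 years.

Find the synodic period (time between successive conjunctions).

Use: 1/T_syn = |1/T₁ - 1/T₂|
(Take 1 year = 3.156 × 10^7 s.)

Convert to SI: T₁ = 0.01803 years = 569027 s; T₂ = 3.647 years = 1.15099e+08 s.
T_syn = |T₁ · T₂ / (T₁ − T₂)|.
T_syn = |569027 · 1.15099e+08 / (569027 − 1.15099e+08)| s ≈ 5.719e+05 s = 0.01812 years.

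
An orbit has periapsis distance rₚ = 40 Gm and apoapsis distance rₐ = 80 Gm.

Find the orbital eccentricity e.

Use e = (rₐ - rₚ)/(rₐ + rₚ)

Convert to SI: rₚ = 40 Gm = 4e+10 m; rₐ = 80 Gm = 8e+10 m.
e = (rₐ − rₚ) / (rₐ + rₚ).
e = (8e+10 − 4e+10) / (8e+10 + 4e+10) = 4e+10 / 1.2e+11 ≈ 0.3333.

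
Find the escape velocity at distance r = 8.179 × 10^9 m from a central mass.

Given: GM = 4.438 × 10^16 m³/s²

Escape velocity comes from setting total energy to zero: ½v² − GM/r = 0 ⇒ v_esc = √(2GM / r).
v_esc = √(2 · 4.438e+16 / 8.179e+09) m/s ≈ 3294 m/s = 3.294 km/s.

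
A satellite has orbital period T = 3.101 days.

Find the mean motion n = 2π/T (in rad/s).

Convert to SI: T = 3.101 days = 267926 s.
n = 2π / T.
n = 2π / 267926 s ≈ 2.345e-05 rad/s.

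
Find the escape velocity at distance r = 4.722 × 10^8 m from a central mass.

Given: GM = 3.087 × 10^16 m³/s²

Escape velocity comes from setting total energy to zero: ½v² − GM/r = 0 ⇒ v_esc = √(2GM / r).
v_esc = √(2 · 3.087e+16 / 4.722e+08) m/s ≈ 1.143e+04 m/s = 11.43 km/s.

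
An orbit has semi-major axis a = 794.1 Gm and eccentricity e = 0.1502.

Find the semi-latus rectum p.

Convert to SI: a = 794.1 Gm = 7.941e+11 m.
p = a (1 − e²).
p = 7.941e+11 · (1 − (0.1502)²) = 7.941e+11 · 0.97744 ≈ 7.762e+11 m = 776.2 Gm.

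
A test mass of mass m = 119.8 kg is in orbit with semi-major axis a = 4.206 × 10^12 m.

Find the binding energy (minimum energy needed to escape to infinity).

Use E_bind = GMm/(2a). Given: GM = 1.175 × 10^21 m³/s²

Total orbital energy is E = −GMm/(2a); binding energy is E_bind = −E = GMm/(2a).
E_bind = 1.175e+21 · 119.8 / (2 · 4.206e+12) J ≈ 1.673e+10 J = 16.73 GJ.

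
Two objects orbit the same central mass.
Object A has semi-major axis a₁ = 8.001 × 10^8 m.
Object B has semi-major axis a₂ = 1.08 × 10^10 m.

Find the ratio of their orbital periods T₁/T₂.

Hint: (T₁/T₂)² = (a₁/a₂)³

From Kepler's third law, (T₁/T₂)² = (a₁/a₂)³, so T₁/T₂ = (a₁/a₂)^(3/2).
a₁/a₂ = 8.001e+08 / 1.08e+10 = 0.0740833.
T₁/T₂ = (0.0740833)^(3/2) ≈ 0.02016.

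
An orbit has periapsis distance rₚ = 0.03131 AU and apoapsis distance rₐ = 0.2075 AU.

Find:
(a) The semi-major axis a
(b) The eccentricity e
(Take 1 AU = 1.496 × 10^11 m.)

Convert to SI: rₚ = 0.03131 AU = 4.68398e+09 m; rₐ = 0.2075 AU = 3.1042e+10 m.
(a) a = (rₚ + rₐ) / 2 = (4.68398e+09 + 3.1042e+10) / 2 ≈ 1.786e+10 m = 0.1194 AU.
(b) e = (rₐ − rₚ) / (rₐ + rₚ) = (3.1042e+10 − 4.68398e+09) / (3.1042e+10 + 4.68398e+09) ≈ 0.7378.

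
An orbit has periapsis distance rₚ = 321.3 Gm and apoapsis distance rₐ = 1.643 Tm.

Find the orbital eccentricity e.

Convert to SI: rₚ = 321.3 Gm = 3.213e+11 m; rₐ = 1.643 Tm = 1.643e+12 m.
e = (rₐ − rₚ) / (rₐ + rₚ).
e = (1.643e+12 − 3.213e+11) / (1.643e+12 + 3.213e+11) = 1.3217e+12 / 1.9643e+12 ≈ 0.6729.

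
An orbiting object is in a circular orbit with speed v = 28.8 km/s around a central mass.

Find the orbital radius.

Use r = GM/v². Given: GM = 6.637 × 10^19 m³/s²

Convert to SI: v = 28.8 km/s = 28800 m/s.
For a circular orbit, v² = GM / r, so r = GM / v².
r = 6.637e+19 / (28800)² m ≈ 8.002e+10 m = 80.02 Gm.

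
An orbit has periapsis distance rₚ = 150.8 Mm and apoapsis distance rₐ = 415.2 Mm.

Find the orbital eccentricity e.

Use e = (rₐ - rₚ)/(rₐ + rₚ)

Convert to SI: rₚ = 150.8 Mm = 1.508e+08 m; rₐ = 415.2 Mm = 4.152e+08 m.
e = (rₐ − rₚ) / (rₐ + rₚ).
e = (4.152e+08 − 1.508e+08) / (4.152e+08 + 1.508e+08) = 2.644e+08 / 5.66e+08 ≈ 0.4671.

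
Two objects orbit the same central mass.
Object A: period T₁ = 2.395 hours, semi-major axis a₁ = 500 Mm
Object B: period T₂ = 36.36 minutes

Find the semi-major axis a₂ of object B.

Convert to SI: T₁ = 2.395 hours = 8622 s; a₁ = 500 Mm = 5e+08 m; T₂ = 36.36 minutes = 2181.6 s.
Kepler's third law: (T₁/T₂)² = (a₁/a₂)³ ⇒ a₂ = a₁ · (T₂/T₁)^(2/3).
T₂/T₁ = 2181.6 / 8622 = 0.253027.
a₂ = 5e+08 · (0.253027)^(2/3) m ≈ 2e+08 m = 200 Mm.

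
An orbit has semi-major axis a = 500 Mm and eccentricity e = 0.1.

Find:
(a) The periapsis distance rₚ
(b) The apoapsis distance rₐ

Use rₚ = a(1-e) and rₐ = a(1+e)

Convert to SI: a = 500 Mm = 5e+08 m.
(a) rₚ = a(1 − e) = 5e+08 · (1 − 0.1) = 5e+08 · 0.9 ≈ 4.5e+08 m = 450 Mm.
(b) rₐ = a(1 + e) = 5e+08 · (1 + 0.1) = 5e+08 · 1.1 ≈ 5.5e+08 m = 550 Mm.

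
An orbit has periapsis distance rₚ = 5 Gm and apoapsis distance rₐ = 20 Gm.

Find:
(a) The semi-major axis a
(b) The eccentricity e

Convert to SI: rₚ = 5 Gm = 5e+09 m; rₐ = 20 Gm = 2e+10 m.
(a) a = (rₚ + rₐ) / 2 = (5e+09 + 2e+10) / 2 ≈ 1.25e+10 m = 12.5 Gm.
(b) e = (rₐ − rₚ) / (rₐ + rₚ) = (2e+10 − 5e+09) / (2e+10 + 5e+09) ≈ 0.6.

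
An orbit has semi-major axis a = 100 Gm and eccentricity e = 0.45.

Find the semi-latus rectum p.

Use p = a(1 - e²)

Convert to SI: a = 100 Gm = 1e+11 m.
p = a (1 − e²).
p = 1e+11 · (1 − (0.45)²) = 1e+11 · 0.7975 ≈ 7.975e+10 m = 79.75 Gm.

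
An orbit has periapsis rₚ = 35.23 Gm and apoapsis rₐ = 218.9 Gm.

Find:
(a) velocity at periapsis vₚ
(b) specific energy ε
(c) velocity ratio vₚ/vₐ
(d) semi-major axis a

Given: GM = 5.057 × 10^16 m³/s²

Convert to SI: rₚ = 35.23 Gm = 3.523e+10 m; rₐ = 218.9 Gm = 2.189e+11 m.
(a) With a = (rₚ + rₐ)/2 = 1.27065e+11 m, vₚ = √(GM (2/rₚ − 1/a)) = √(5.057e+16 · (2/3.523e+10 − 1/1.27065e+11)) m/s ≈ 1573 m/s
(b) With a = (rₚ + rₐ)/2 = 1.27065e+11 m, ε = −GM/(2a) = −5.057e+16/(2 · 1.27065e+11) J/kg ≈ -1.99e+05 J/kg
(c) Conservation of angular momentum (rₚvₚ = rₐvₐ) gives vₚ/vₐ = rₐ/rₚ = 2.189e+11/3.523e+10 ≈ 6.213
(d) a = (rₚ + rₐ)/2 = (3.523e+10 + 2.189e+11)/2 ≈ 1.271e+11 m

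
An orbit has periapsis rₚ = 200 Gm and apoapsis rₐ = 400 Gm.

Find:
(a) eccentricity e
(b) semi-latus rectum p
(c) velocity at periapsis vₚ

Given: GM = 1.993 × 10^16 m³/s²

Convert to SI: rₚ = 200 Gm = 2e+11 m; rₐ = 400 Gm = 4e+11 m.
(a) e = (rₐ − rₚ)/(rₐ + rₚ) = (4e+11 − 2e+11)/(4e+11 + 2e+11) ≈ 0.3333
(b) From a = (rₚ + rₐ)/2 = 3e+11 m and e = (rₐ − rₚ)/(rₐ + rₚ) = 0.333333, p = a(1 − e²) = 3e+11 · (1 − (0.333333)²) ≈ 2.667e+11 m
(c) With a = (rₚ + rₐ)/2 = 3e+11 m, vₚ = √(GM (2/rₚ − 1/a)) = √(1.993e+16 · (2/2e+11 − 1/3e+11)) m/s ≈ 364.5 m/s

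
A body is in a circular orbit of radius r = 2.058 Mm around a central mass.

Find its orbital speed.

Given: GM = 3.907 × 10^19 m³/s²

Convert to SI: r = 2.058 Mm = 2.058e+06 m.
For a circular orbit, gravity supplies the centripetal force, so v = √(GM / r).
v = √(3.907e+19 / 2.058e+06) m/s ≈ 4.357e+06 m/s = 4357 km/s.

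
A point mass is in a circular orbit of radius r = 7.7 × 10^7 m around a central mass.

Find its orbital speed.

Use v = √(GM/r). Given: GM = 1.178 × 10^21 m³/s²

For a circular orbit, gravity supplies the centripetal force, so v = √(GM / r).
v = √(1.178e+21 / 7.7e+07) m/s ≈ 3.911e+06 m/s = 3911 km/s.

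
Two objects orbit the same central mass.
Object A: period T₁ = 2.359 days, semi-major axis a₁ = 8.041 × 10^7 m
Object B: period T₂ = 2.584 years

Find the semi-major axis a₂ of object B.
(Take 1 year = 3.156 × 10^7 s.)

Convert to SI: T₁ = 2.359 days = 203818 s; T₂ = 2.584 years = 8.1551e+07 s.
Kepler's third law: (T₁/T₂)² = (a₁/a₂)³ ⇒ a₂ = a₁ · (T₂/T₁)^(2/3).
T₂/T₁ = 8.1551e+07 / 203818 = 400.118.
a₂ = 8.041e+07 · (400.118)^(2/3) m ≈ 4.366e+09 m = 4.366 × 10^9 m.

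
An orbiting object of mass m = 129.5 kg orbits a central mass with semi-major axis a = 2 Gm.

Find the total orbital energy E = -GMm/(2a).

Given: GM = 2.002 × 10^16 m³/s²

Convert to SI: a = 2 Gm = 2e+09 m.
E = −GMm / (2a).
E = −2.002e+16 · 129.5 / (2 · 2e+09) J ≈ -6.481e+08 J = -648.1 MJ.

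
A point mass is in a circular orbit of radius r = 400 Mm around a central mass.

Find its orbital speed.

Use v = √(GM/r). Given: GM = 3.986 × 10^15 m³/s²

Convert to SI: r = 400 Mm = 4e+08 m.
For a circular orbit, gravity supplies the centripetal force, so v = √(GM / r).
v = √(3.986e+15 / 4e+08) m/s ≈ 3157 m/s = 3.157 km/s.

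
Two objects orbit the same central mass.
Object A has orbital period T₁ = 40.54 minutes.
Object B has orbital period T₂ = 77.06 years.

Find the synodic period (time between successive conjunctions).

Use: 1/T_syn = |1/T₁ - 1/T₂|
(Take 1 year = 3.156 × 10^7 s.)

Convert to SI: T₁ = 40.54 minutes = 2432.4 s; T₂ = 77.06 years = 2.43201e+09 s.
T_syn = |T₁ · T₂ / (T₁ − T₂)|.
T_syn = |2432.4 · 2.43201e+09 / (2432.4 − 2.43201e+09)| s ≈ 2432 s = 40.54 minutes.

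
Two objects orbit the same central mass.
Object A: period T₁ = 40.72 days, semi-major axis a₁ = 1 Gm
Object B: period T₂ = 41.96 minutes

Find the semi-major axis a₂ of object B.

Convert to SI: T₁ = 40.72 days = 3.51821e+06 s; a₁ = 1 Gm = 1e+09 m; T₂ = 41.96 minutes = 2517.6 s.
Kepler's third law: (T₁/T₂)² = (a₁/a₂)³ ⇒ a₂ = a₁ · (T₂/T₁)^(2/3).
T₂/T₁ = 2517.6 / 3.51821e+06 = 0.000715592.
a₂ = 1e+09 · (0.000715592)^(2/3) m ≈ 8e+06 m = 8 Mm.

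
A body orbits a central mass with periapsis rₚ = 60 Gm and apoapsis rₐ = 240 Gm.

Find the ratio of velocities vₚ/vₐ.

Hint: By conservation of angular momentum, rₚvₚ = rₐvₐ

Convert to SI: rₚ = 60 Gm = 6e+10 m; rₐ = 240 Gm = 2.4e+11 m.
Conservation of angular momentum gives rₚvₚ = rₐvₐ, so vₚ/vₐ = rₐ/rₚ.
vₚ/vₐ = 2.4e+11 / 6e+10 ≈ 4.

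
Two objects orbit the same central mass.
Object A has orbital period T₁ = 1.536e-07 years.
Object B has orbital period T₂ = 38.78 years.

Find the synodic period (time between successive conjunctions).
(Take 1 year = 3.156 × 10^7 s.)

Convert to SI: T₁ = 1.536e-07 years = 4.84762 s; T₂ = 38.78 years = 1.2239e+09 s.
T_syn = |T₁ · T₂ / (T₁ − T₂)|.
T_syn = |4.84762 · 1.2239e+09 / (4.84762 − 1.2239e+09)| s ≈ 4.848 s = 1.536e-07 years.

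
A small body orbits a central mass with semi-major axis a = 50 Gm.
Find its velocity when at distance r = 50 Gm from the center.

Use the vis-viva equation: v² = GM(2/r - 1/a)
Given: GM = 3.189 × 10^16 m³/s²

Convert to SI: a = 50 Gm = 5e+10 m; r = 50 Gm = 5e+10 m.
Vis-viva: v = √(GM · (2/r − 1/a)).
2/r − 1/a = 2/5e+10 − 1/5e+10 = 2e-11 m⁻¹.
v = √(3.189e+16 · 2e-11) m/s ≈ 798.6 m/s = 798.6 m/s.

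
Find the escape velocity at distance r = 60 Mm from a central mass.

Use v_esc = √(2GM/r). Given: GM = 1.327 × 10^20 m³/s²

Convert to SI: r = 60 Mm = 6e+07 m.
Escape velocity comes from setting total energy to zero: ½v² − GM/r = 0 ⇒ v_esc = √(2GM / r).
v_esc = √(2 · 1.327e+20 / 6e+07) m/s ≈ 2.103e+06 m/s = 2103 km/s.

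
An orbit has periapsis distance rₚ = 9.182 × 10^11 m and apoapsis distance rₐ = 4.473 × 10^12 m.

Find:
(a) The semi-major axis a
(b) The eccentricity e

(a) a = (rₚ + rₐ) / 2 = (9.182e+11 + 4.473e+12) / 2 ≈ 2.696e+12 m = 2.696 × 10^12 m.
(b) e = (rₐ − rₚ) / (rₐ + rₚ) = (4.473e+12 − 9.182e+11) / (4.473e+12 + 9.182e+11) ≈ 0.6594.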